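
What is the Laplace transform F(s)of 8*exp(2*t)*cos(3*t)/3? 8*(s - 2)/(3*((s - 2)^2+9))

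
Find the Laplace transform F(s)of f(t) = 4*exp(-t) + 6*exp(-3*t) 6/(s + 3) + 4/(s + 1)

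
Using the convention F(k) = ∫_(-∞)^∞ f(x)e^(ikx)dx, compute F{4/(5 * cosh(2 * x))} 2 * pi/(5 * cosh(pi * k/4))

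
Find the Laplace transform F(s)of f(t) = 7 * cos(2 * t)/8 7 * s/(8 * (s^2 + 4))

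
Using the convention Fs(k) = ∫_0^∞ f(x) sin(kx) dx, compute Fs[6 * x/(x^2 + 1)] 3 * pi * exp(-k) 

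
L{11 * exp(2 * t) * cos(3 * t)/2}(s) 11 * (s - 2)/(2 * ((s - 2)^2 + 9))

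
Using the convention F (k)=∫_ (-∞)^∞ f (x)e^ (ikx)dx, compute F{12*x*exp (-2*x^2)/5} 3*sqrt (2)*I*sqrt (pi)*k*exp (-k^2/8)/10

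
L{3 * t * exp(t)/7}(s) 3/(7 * (s - 1)^2)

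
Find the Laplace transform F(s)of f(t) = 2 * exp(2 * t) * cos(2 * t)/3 2 * (s - 2)/(3 * ((s - 2)^2 + 4))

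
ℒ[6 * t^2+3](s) 12/s^3+3/s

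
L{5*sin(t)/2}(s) 5/(2*(s^2 + 1))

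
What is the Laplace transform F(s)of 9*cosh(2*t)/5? 9*s/(5*(s^2 - 4))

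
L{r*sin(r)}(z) 2*z/(z^2+1)^2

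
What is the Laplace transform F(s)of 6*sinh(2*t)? 12/(s^2 - 4)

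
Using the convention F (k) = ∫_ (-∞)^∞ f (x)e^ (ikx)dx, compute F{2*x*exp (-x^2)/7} I*sqrt (pi)*k*exp (-k^2/4)/7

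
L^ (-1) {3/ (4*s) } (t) 3/4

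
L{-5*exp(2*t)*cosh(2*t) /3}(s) 5*(2 - s) /(3*s*(s - 4) ) 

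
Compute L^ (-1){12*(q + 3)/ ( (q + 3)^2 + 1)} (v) 12*exp (-3*v)*cos (v)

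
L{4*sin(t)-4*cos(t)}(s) 4/(s^2 + 1)-4*s/(s^2 + 1)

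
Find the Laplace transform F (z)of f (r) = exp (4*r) 1/ (z - 4)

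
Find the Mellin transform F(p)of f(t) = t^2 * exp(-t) gamma(p + 2)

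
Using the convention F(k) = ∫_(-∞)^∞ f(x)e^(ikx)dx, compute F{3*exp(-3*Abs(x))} 18/(k^2 + 9)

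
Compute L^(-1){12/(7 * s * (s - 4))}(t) 6 * exp(2 * t) * sinh(2 * t)/7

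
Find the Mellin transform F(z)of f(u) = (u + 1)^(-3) pi*(z - 2)*(z - 1)/(2*sin(pi*z))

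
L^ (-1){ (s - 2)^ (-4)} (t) t^3 * exp (2 * t)/6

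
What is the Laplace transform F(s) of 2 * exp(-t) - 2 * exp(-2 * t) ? 2/(s + 1) - 2/(s + 2) 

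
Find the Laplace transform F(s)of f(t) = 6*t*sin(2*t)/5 24*s/(5*(s^2 + 4)^2)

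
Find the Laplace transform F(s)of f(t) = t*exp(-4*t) (s + 4)^(-2)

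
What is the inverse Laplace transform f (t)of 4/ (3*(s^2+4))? 2*sin (2*t)/3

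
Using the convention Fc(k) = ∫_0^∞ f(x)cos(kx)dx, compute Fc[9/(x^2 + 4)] 9 * pi * exp(-2 * k)/4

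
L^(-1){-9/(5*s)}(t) -9/5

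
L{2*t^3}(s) 12/s^4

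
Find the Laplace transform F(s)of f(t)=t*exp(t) (s - 1)^(-2)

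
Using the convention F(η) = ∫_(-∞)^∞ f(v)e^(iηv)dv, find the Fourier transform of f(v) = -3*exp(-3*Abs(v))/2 -9/(η^2 + 9)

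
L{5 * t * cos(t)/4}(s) 5 * (s^2 - 1)/(4 * (s^2 + 1)^2)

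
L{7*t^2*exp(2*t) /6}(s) 7/(3*(s - 2) ^3) 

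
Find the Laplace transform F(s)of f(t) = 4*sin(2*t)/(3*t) 4*atan(2/s)/3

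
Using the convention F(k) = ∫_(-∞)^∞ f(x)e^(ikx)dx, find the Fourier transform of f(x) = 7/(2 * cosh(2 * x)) 7 * pi/(4 * cosh(pi * k/4))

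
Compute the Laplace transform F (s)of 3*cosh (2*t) 3*s/ (s^2-4)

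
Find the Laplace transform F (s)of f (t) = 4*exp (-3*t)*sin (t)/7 4/ (7*( (s + 3)^2 + 1))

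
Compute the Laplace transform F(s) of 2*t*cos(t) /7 2*(s^2 - 1) /(7*(s^2 + 1) ^2) 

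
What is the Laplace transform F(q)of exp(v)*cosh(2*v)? (q - 1)/((q - 1)^2 - 4)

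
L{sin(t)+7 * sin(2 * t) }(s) 14/(s^2+4)+1/(s^2+1) 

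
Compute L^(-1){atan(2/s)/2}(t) sin(2 * t)/(2 * t)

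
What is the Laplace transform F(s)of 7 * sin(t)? 7/(s^2+1)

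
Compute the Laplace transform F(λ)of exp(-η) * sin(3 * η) 3/((λ + 1)^2 + 9)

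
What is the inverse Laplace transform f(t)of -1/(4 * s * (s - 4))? -exp(2 * t) * sinh(2 * t)/8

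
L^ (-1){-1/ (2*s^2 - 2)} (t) -sinh (t)/2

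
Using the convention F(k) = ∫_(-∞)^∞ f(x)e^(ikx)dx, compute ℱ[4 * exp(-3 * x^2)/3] 4 * sqrt(3) * sqrt(pi) * exp(-k^2/12)/9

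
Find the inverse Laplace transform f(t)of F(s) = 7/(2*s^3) 7*t^2/4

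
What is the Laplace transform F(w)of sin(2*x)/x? atan(2/w)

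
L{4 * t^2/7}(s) 8/(7 * s^3)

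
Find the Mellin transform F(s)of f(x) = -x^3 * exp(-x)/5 -gamma(s + 3)/5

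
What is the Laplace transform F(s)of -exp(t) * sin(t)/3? -1/(3 * (s - 1)^2 + 3)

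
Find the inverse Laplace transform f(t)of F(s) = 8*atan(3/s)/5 8*sin(3*t)/(5*t)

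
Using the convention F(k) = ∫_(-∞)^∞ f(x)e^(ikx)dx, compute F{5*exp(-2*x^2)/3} 5*sqrt(2)*sqrt(pi)*exp(-k^2/8)/6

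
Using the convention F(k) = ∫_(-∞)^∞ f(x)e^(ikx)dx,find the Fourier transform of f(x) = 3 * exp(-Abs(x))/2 3/(k^2 + 1)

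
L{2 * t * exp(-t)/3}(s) 2/(3 * (s + 1)^2)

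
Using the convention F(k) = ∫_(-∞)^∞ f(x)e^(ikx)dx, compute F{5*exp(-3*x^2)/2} 5*sqrt(3)*sqrt(pi)*exp(-k^2/12)/6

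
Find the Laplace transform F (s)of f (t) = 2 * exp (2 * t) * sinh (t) 2/ ( (s - 2)^2 - 1)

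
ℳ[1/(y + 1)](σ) pi*csc(pi*σ)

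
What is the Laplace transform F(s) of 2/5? 2/(5*s) 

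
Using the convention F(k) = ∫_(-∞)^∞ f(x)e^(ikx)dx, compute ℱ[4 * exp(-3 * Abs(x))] 24/(k^2+9)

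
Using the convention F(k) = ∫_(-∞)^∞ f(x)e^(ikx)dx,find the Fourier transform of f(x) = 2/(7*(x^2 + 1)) 2*pi*exp(-Abs(k))/7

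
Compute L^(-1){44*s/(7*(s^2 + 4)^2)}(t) 11*t*sin(2*t)/7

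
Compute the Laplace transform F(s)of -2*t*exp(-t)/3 -2/(3*(s + 1)^2)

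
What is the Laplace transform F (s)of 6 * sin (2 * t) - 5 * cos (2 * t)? 12/ (s^2 + 4) - 5 * s/ (s^2 + 4)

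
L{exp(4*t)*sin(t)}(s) 1/((s - 4)^2 + 1)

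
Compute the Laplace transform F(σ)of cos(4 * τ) σ/(σ^2 + 16)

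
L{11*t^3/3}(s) 22/s^4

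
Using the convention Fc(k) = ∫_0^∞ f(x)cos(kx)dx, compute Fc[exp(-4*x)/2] 2/(k^2 + 16)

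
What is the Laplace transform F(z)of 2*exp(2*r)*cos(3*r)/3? 2*(z - 2)/(3*((z - 2)^2+9))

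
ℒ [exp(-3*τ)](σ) 1/(σ + 3)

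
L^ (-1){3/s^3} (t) 3*t^2/2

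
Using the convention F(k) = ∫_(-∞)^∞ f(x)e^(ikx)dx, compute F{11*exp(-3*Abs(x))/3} 22/(k^2+9)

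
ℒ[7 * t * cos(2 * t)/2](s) 7 * (s^2 - 4)/(2 * (s^2 + 4)^2)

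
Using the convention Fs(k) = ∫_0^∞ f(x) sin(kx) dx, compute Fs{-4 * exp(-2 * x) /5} -4 * k/(5 * k^2 + 20) 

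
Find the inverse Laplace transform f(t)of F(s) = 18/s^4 3 * t^3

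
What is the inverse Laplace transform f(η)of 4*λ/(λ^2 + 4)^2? η*sin(2*η)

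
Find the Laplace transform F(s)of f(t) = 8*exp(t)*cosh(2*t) 8*(s - 1)/((s - 1)^2 - 4)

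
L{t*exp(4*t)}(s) (s - 4)^(-2)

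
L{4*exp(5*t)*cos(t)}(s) 4*(s - 5)/((s - 5)^2 + 1)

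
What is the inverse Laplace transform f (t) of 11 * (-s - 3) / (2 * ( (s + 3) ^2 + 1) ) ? -11 * exp (-3 * t) * cos (t) /2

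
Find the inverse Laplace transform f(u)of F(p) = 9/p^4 3 * u^3/2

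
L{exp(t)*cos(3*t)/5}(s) (s - 1)/(5*((s - 1)^2 + 9))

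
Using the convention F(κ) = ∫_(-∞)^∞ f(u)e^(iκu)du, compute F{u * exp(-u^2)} I * sqrt(pi) * κ * exp(-κ^2/4)/2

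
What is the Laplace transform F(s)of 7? 7/s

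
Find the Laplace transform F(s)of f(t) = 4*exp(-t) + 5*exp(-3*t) 4/(s + 1) + 5/(s + 3)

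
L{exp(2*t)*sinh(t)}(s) 1/((s - 2)^2 - 1)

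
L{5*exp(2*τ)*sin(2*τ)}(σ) 10/((σ - 2)^2 + 4)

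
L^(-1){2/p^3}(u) u^2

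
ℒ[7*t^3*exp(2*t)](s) 42/(s - 2)^4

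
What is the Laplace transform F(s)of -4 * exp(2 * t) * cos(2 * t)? 4 * (2 - s)/((s - 2)^2 + 4)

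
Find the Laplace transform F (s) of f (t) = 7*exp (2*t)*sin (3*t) 21/ ( (s - 2) ^2+9) 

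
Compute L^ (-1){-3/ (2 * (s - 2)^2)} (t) -3 * t * exp (2 * t)/2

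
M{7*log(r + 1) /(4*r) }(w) -7*pi*csc(pi*w) /(4*w - 4) 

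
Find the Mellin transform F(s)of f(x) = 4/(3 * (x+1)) 4 * pi * csc(pi * s)/3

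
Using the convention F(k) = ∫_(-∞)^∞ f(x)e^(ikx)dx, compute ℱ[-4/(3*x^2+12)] -2*pi*exp(-2*Abs(k))/3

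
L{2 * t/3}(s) 2/(3 * s^2)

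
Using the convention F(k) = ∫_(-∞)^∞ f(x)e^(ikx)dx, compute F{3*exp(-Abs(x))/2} 3/(k^2+1)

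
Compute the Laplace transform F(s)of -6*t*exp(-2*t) -6/(s + 2)^2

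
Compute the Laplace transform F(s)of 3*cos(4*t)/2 3*s/(2*(s^2 + 16))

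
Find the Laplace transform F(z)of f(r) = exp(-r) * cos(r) (z+1)/((z+1)^2+1)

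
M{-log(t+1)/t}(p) pi * csc(pi * p)/(p - 1)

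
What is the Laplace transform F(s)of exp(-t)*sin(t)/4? 1/(4*((s + 1)^2 + 1))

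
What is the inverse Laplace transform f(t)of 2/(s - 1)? 2*exp(t)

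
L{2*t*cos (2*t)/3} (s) 2*(s^2-4)/ (3*(s^2 + 4)^2)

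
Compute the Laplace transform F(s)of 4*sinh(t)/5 4/(5*(s^2-1))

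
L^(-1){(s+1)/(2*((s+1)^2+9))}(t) exp(-t)*cos(3*t)/2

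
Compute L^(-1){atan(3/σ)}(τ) sin(3 * τ)/τ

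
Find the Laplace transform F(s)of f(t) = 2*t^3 12/s^4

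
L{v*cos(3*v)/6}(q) (q^2 - 9)/(6*(q^2 + 9)^2)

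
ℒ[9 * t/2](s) 9/(2 * s^2)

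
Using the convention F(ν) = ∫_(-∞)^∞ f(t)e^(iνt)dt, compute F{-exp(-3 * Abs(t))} -6/(ν^2+9)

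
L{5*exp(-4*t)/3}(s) 5/(3*(s + 4))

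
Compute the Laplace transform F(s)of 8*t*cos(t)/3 8*(s^2 - 1)/(3*(s^2 + 1)^2)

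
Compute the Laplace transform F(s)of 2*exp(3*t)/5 2/(5*(s - 3))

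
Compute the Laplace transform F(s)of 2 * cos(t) 2 * s/(s^2 + 1)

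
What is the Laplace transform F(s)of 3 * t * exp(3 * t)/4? 3/(4 * (s - 3)^2)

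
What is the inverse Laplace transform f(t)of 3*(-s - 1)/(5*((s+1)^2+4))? -3*exp(-t)*cos(2*t)/5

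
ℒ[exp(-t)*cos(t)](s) (s + 1)/((s + 1)^2 + 1)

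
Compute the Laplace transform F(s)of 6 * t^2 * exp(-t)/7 12/(7 * (s + 1)^3)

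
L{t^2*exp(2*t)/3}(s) 2/(3*(s - 2)^3)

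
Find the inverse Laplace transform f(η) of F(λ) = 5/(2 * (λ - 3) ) 5 * exp(3 * η) /2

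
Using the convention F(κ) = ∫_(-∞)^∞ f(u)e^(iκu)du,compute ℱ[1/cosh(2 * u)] pi/(2 * cosh(pi * κ/4))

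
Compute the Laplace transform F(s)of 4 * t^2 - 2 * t 8/s^3 - 2/s^2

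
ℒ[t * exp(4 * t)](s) (s - 4)^(-2)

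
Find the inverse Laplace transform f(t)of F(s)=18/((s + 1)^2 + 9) 6*exp(-t)*sin(3*t)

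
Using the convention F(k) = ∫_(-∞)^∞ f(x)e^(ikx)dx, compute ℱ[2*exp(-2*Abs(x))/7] 8/(7*(k^2+4))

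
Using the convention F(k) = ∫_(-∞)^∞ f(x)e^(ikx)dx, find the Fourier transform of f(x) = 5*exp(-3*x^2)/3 5*sqrt(3)*sqrt(pi)*exp(-k^2/12)/9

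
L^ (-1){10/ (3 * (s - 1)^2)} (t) 10 * t * exp (t)/3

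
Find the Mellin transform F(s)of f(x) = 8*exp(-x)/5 8*gamma(s)/5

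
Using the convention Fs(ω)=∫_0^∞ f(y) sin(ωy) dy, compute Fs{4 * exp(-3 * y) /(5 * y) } 4 * atan(ω/3) /5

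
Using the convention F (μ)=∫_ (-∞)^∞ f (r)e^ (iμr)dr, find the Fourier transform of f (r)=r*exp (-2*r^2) sqrt (2)*I*sqrt (pi)*μ*exp (-μ^2/8)/8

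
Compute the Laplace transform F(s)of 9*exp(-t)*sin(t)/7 9/(7*((s+1)^2+1))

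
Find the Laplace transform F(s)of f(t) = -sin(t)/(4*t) -atan(1/s)/4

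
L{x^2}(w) 2/w^3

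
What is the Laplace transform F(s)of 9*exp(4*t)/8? 9/(8*(s - 4))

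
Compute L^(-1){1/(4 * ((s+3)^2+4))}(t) exp(-3 * t) * sin(2 * t)/8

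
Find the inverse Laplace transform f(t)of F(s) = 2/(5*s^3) t^2/5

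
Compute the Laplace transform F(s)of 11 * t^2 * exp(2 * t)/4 11/(2 * (s - 2)^3)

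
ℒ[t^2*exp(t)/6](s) 1/(3*(s - 1)^3)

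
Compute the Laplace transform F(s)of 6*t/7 6/(7*s^2)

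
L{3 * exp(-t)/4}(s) 3/(4 * (s + 1))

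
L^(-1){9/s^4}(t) 3 * t^3/2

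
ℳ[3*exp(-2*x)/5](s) 3*gamma(s)/(5*2^s)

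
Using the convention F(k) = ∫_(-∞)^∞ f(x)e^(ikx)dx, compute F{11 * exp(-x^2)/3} 11 * sqrt(pi) * exp(-k^2/4)/3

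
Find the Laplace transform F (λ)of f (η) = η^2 2/λ^3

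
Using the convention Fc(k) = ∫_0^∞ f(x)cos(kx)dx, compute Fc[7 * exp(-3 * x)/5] 21/(5 * (k^2 + 9))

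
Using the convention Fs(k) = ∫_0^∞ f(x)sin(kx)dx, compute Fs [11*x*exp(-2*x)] 44*k/(k^2+4)^2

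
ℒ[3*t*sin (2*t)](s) 12*s/ (s^2 + 4)^2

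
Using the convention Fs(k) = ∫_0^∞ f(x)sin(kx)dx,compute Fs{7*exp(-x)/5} 7*k/(5*(k^2 + 1))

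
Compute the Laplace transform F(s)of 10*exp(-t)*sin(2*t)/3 20/(3*((s + 1)^2 + 4))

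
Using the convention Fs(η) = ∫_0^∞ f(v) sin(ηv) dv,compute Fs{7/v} 7*pi/2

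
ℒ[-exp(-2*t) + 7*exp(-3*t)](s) 7/(s + 3) - 1/(s + 2)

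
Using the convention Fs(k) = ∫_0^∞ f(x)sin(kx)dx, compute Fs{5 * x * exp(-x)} 10 * k/(k^2 + 1)^2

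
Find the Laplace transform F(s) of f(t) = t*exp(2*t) (s - 2) ^(-2) 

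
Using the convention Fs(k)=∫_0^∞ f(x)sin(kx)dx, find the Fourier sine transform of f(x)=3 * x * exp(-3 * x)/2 9 * k/(k^2 + 9)^2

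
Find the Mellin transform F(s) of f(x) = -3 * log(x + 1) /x 3 * pi * csc(pi * s) /(s - 1) 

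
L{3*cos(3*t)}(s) 3*s/(s^2 + 9)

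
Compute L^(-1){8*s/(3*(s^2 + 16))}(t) 8*cos(4*t)/3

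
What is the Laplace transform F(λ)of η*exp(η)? (λ - 1)^(-2)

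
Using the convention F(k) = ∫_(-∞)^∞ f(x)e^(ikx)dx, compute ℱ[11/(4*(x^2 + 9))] 11*pi*exp(-3*Abs(k))/12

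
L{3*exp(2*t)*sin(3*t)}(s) 9/((s - 2)^2 + 9)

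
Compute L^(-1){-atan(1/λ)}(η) -sin(η)/η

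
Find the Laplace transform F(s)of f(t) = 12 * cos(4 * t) 12 * s/(s^2 + 16)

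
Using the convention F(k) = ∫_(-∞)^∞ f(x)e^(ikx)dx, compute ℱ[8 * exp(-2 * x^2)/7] 4 * sqrt(2) * sqrt(pi) * exp(-k^2/8)/7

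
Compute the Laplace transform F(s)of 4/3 4/(3*s)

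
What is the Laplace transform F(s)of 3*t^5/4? 90/s^6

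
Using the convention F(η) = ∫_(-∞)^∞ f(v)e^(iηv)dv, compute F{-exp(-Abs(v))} -2/(η^2+1)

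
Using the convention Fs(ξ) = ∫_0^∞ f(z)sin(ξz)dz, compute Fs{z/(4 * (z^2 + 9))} pi * exp(-3 * ξ)/8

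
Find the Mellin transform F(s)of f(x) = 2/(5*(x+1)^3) pi*(s - 2)*(s - 1)/(5*sin(pi*s))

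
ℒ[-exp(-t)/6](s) -1/(6*s+6)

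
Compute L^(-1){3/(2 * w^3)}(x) 3 * x^2/4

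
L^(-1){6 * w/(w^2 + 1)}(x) 6 * cos(x)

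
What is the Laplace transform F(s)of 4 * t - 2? 4/s^2 - 2/s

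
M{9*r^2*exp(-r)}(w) 9*gamma(w + 2)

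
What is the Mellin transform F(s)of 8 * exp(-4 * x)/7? 2^(3 - 2 * s) * gamma(s)/7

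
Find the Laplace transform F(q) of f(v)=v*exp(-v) (q+1) ^(-2) 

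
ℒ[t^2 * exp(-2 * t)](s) 2/(s + 2)^3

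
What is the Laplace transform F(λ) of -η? -1/λ^2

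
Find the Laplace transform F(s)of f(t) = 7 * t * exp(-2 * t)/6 7/(6 * (s+2)^2)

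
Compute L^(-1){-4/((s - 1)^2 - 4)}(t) -2*exp(t)*sinh(2*t)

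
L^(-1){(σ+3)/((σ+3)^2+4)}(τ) exp(-3 * τ) * cos(2 * τ)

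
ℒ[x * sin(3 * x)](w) 6 * w/(w^2 + 9)^2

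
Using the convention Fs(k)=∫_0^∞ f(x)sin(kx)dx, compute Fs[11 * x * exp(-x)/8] 11 * k/(4 * (k^2 + 1)^2)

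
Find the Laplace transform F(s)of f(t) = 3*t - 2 3/s^2 - 2/s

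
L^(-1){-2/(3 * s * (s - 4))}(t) -exp(2 * t) * sinh(2 * t)/3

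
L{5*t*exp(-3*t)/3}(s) 5/(3*(s+3)^2)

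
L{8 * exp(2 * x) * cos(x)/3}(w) 8 * (w - 2)/(3 * ((w - 2)^2 + 1))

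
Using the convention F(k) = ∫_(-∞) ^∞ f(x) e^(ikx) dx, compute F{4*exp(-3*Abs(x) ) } 24/(k^2 + 9) 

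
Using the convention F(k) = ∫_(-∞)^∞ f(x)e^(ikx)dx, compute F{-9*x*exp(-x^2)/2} -9*I*sqrt(pi)*k*exp(-k^2/4)/4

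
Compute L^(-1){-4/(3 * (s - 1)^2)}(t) -4 * t * exp(t)/3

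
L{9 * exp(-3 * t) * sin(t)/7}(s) 9/(7 * ((s + 3)^2 + 1))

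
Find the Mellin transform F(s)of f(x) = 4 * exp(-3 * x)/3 4 * gamma(s)/(3 * 3^s)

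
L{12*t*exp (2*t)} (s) 12/ (s - 2)^2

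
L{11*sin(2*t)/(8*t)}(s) 11*atan(2/s)/8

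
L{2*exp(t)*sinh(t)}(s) 2/(s*(s - 2))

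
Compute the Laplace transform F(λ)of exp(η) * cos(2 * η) (λ - 1)/((λ - 1)^2+4)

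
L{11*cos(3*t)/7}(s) 11*s/(7*(s^2 + 9))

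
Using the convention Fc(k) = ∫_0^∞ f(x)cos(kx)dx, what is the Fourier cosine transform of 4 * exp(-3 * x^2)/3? 2 * sqrt(3) * sqrt(pi) * exp(-k^2/12)/9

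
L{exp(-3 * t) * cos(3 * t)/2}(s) (s + 3)/(2 * ((s + 3)^2 + 9))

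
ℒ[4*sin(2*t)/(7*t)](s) 4*atan(2/s)/7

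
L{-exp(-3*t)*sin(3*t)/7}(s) -3/(7*(s + 3)^2 + 63)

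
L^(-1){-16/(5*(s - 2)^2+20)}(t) -8*exp(2*t)*sin(2*t)/5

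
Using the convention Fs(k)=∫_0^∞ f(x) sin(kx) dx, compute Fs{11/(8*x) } 11*pi/16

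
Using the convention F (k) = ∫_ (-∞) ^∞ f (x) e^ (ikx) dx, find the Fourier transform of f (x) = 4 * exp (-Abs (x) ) 8/ (k^2 + 1) 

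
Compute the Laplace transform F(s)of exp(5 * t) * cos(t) (s - 5)/((s - 5)^2 + 1)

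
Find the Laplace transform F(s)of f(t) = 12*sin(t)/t 12*atan(1/s)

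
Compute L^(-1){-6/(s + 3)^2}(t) -6 * t * exp(-3 * t)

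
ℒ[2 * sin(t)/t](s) 2 * atan(1/s)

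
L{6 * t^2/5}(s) 12/(5 * s^3) 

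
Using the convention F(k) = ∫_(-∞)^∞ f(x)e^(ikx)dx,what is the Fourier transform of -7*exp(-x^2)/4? -7*sqrt(pi)*exp(-k^2/4)/4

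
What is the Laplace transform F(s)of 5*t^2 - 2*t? 10/s^3 - 2/s^2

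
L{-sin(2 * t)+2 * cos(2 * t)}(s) 2 * s/(s^2+4) - 2/(s^2+4)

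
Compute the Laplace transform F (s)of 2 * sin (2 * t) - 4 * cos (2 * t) 4/ (s^2 + 4) - 4 * s/ (s^2 + 4)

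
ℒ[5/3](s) 5/(3 * s)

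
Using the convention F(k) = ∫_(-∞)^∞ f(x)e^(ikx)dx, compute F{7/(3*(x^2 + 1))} 7*pi*exp(-Abs(k))/3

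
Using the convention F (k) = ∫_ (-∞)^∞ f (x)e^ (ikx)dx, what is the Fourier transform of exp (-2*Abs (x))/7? 4/ (7*(k^2 + 4))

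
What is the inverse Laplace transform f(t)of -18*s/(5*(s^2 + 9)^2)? -3*t*sin(3*t)/5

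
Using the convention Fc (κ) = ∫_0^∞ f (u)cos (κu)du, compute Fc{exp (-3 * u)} 3/ (κ^2 + 9)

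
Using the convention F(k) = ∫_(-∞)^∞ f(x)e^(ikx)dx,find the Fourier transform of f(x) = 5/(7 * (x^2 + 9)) 5 * pi * exp(-3 * Abs(k))/21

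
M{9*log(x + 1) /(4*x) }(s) -9*pi*csc(pi*s) /(4*s - 4) 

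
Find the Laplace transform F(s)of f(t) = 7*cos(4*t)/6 7*s/(6*(s^2 + 16))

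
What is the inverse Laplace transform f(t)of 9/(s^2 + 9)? 3*sin(3*t)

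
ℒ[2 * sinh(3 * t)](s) 6/(s^2 - 9)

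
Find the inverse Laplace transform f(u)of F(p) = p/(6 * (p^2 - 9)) cosh(3 * u)/6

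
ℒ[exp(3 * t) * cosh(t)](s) (s - 3)/((s - 3)^2 - 1)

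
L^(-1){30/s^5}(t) 5 * t^4/4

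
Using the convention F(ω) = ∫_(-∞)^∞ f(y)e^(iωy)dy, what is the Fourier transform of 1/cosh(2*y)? pi/(2*cosh(pi*ω/4))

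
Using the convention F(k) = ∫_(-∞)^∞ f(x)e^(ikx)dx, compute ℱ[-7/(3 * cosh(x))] -7 * pi/(3 * cosh(pi * k/2))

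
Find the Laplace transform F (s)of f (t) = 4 4/s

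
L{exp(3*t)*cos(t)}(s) (s - 3)/((s - 3)^2 + 1)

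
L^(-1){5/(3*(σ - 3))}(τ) 5*exp(3*τ)/3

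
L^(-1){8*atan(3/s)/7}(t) 8*sin(3*t)/(7*t)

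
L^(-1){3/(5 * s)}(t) 3/5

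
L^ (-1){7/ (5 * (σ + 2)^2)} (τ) 7 * τ * exp (-2 * τ)/5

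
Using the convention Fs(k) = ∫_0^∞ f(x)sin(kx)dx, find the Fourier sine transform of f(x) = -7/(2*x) -7*pi/4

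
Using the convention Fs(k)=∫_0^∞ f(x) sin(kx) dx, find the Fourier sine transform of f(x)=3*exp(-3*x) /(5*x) 3*atan(k/3) /5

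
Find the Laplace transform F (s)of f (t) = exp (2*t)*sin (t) 1/ ( (s - 2)^2 + 1)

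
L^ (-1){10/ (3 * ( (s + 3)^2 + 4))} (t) 5 * exp (-3 * t) * sin (2 * t)/3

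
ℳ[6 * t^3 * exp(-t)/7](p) 6 * gamma(p + 3)/7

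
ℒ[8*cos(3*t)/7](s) 8*s/(7*(s^2+9))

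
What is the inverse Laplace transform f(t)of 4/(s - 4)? 4 * exp(4 * t)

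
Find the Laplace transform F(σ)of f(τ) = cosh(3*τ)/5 σ/(5*(σ^2 - 9))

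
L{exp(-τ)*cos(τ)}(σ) (σ + 1)/((σ + 1)^2 + 1)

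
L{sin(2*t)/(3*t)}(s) atan(2/s)/3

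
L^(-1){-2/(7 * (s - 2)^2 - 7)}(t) -2 * exp(2 * t) * sinh(t)/7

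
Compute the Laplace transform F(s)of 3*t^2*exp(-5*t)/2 3/(s + 5)^3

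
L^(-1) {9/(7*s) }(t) 9/7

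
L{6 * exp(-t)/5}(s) 6/(5 * (s + 1))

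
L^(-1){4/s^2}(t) 4*t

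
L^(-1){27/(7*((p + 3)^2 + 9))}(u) 9*exp(-3*u)*sin(3*u)/7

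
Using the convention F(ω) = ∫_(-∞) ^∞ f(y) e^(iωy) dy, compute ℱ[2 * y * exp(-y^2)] I * sqrt(pi) * ω * exp(-ω^2/4) 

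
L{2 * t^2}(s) 4/s^3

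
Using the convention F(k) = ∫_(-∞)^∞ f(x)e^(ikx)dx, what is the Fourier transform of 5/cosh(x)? 5*pi/cosh(pi*k/2)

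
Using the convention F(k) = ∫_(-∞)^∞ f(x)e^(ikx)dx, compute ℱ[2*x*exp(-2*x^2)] sqrt(2)*I*sqrt(pi)*k*exp(-k^2/8)/4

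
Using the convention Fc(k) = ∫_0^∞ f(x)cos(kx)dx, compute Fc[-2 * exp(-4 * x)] -8/(k^2 + 16)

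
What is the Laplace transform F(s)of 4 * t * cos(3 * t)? 4 * (s^2 - 9)/(s^2 + 9)^2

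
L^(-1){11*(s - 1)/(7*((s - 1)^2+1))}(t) 11*exp(t)*cos(t)/7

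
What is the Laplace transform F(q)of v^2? 2/q^3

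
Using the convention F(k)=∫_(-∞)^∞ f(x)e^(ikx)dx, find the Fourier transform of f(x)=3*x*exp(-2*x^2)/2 3*sqrt(2)*I*sqrt(pi)*k*exp(-k^2/8)/16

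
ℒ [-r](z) -1/z^2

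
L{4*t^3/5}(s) 24/(5*s^4)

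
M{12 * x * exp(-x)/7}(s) 12 * gamma(s+1)/7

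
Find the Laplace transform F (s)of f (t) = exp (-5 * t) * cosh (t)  (s + 5)/ ( (s + 5)^2 - 1)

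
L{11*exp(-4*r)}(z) 11/(z + 4)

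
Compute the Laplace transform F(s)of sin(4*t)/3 4/(3*(s^2+16))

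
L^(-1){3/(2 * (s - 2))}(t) 3 * exp(2 * t)/2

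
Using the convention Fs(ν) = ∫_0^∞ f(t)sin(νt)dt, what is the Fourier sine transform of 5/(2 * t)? 5 * pi/4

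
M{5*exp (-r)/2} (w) 5*gamma (w)/2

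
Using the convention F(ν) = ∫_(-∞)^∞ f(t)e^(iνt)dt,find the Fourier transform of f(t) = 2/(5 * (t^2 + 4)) pi * exp(-2 * Abs(ν))/5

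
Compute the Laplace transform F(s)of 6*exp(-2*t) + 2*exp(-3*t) 6/(s + 2) + 2/(s + 3)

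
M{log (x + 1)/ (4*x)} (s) -pi*csc (pi*s)/ (4*s - 4)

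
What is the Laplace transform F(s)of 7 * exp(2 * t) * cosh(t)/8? 7 * (s - 2)/(8 * ((s - 2)^2 - 1))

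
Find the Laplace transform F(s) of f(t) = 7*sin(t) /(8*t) 7*atan(1/s) /8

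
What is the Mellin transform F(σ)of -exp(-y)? -gamma(σ)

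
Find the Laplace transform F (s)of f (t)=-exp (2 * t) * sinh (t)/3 -1/ (3 * (s - 2)^2-3)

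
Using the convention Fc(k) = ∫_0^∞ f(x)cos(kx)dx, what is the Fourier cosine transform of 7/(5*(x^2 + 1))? 7*pi*exp(-k)/10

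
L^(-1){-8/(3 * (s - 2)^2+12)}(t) -4 * exp(2 * t) * sin(2 * t)/3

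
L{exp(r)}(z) 1/(z - 1)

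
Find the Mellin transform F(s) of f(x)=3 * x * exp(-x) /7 3 * gamma(s + 1) /7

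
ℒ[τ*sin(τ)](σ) 2*σ/(σ^2 + 1)^2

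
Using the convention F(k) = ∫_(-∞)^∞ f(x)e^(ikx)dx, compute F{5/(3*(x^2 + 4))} 5*pi*exp(-2*Abs(k))/6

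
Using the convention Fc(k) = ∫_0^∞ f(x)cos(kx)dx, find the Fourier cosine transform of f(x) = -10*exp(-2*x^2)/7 -5*sqrt(2)*sqrt(pi)*exp(-k^2/8)/14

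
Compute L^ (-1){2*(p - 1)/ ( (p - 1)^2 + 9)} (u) 2*exp (u)*cos (3*u)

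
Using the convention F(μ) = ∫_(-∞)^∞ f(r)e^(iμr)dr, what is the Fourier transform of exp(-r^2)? sqrt(pi)*exp(-μ^2/4)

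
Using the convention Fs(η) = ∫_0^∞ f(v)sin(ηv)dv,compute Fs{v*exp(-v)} 2*η/(η^2 + 1)^2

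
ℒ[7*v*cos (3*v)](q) 7*(q^2 - 9)/ (q^2+9)^2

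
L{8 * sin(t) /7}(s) 8/(7 * (s^2+1) ) 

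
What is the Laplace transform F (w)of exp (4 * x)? 1/ (w - 4)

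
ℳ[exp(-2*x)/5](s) gamma(s)/(5*2^s)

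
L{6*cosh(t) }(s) 6*s/(s^2 - 1) 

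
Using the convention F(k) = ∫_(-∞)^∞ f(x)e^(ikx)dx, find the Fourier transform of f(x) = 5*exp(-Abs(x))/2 5/(k^2 + 1)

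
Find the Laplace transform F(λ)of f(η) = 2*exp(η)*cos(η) 2*(λ - 1)/((λ - 1)^2 + 1)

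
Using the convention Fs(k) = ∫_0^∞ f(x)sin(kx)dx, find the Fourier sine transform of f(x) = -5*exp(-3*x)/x -5*atan(k/3)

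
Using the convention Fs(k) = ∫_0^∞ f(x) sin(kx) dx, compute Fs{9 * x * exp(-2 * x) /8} 9 * k/(2 * (k^2+4) ^2) 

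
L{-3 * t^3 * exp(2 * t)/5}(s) -18/(5 * (s - 2)^4)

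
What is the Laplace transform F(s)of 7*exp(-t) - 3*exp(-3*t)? 7/(s + 1) - 3/(s + 3)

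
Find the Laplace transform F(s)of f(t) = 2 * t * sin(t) 4 * s/(s^2 + 1)^2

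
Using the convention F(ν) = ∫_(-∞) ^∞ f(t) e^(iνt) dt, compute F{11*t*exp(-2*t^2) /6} 11*sqrt(2)*I*sqrt(pi)*ν*exp(-ν^2/8) /48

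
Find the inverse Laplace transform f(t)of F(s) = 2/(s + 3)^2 2*t*exp(-3*t)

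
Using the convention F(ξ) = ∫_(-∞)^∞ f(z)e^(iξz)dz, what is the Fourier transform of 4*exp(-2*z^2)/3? 2*sqrt(2)*sqrt(pi)*exp(-ξ^2/8)/3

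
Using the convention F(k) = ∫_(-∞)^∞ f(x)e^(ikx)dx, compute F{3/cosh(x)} 3 * pi/cosh(pi * k/2)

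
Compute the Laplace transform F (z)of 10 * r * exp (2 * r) 10/ (z - 2)^2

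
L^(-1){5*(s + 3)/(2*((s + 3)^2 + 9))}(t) 5*exp(-3*t)*cos(3*t)/2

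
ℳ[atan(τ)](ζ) -pi*sec(pi*ζ/2)/(2*ζ)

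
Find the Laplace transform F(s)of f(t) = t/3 1/(3*s^2)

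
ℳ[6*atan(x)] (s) -3*pi*sec(pi*s/2)/s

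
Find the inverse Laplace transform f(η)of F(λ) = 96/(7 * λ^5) 4 * η^4/7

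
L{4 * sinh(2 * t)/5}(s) 8/(5 * (s^2 - 4))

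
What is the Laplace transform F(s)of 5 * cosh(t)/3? 5 * s/(3 * (s^2 - 1))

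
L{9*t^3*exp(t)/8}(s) 27/(4*(s - 1)^4)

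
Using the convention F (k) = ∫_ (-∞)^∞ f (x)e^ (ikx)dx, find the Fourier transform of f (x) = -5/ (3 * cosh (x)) -5 * pi/ (3 * cosh (pi * k/2))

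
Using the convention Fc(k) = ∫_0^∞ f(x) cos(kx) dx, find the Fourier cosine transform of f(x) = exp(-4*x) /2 2/(k^2+16) 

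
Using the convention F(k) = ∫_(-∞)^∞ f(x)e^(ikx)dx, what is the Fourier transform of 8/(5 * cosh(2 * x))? 4 * pi/(5 * cosh(pi * k/4))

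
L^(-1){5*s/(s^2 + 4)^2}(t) 5*t*sin(2*t)/4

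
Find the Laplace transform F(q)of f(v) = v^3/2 3/q^4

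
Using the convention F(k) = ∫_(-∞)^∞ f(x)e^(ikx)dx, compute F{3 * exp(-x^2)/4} 3 * sqrt(pi) * exp(-k^2/4)/4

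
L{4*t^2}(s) 8/s^3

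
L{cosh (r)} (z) z/ (z^2 - 1)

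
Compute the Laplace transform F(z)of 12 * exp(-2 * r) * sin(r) 12/((z + 2)^2 + 1)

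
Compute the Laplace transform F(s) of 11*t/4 11/(4*s^2) 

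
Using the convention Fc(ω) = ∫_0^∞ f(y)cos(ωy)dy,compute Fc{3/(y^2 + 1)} 3*pi*exp(-ω)/2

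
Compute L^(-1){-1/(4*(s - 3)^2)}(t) -t*exp(3*t)/4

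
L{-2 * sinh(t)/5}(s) -2/(5 * s^2 - 5)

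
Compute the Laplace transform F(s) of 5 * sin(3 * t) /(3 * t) 5 * atan(3/s) /3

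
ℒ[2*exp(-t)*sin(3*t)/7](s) 6/(7*((s+1)^2+9))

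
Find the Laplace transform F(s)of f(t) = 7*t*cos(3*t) 7*(s^2-9)/(s^2 + 9)^2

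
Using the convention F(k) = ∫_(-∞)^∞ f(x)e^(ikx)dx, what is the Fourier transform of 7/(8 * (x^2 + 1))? 7 * pi * exp(-Abs(k))/8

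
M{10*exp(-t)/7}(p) 10*gamma(p)/7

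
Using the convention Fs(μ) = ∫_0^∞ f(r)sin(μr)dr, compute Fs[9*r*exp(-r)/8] 9*μ/(4*(μ^2 + 1)^2)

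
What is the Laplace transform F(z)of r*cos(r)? (z^2 - 1)/(z^2 + 1)^2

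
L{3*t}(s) 3/s^2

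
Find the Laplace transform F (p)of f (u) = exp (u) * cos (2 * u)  (p - 1)/ ( (p - 1)^2 + 4)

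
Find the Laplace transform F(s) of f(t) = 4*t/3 4/(3*s^2) 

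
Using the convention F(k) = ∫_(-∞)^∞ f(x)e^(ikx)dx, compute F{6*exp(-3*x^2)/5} 2*sqrt(3)*sqrt(pi)*exp(-k^2/12)/5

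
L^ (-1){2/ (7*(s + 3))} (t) 2*exp (-3*t)/7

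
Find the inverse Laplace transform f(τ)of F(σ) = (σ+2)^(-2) τ*exp(-2*τ)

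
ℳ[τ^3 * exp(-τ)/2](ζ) gamma(ζ + 3)/2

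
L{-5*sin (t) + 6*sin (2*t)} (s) 12/ (s^2 + 4) - 5/ (s^2 + 1)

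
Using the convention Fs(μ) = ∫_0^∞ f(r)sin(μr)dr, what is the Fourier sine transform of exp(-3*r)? μ/(μ^2+9)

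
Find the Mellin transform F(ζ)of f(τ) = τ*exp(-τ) gamma(ζ + 1)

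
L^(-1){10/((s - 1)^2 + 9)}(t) 10 * exp(t) * sin(3 * t)/3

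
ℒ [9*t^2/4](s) 9/(2*s^3)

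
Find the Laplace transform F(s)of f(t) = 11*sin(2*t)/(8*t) 11*atan(2/s)/8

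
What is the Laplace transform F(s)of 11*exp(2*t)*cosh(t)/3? 11*(s - 2)/(3*((s - 2)^2 - 1))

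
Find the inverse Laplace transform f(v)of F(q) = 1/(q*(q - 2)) exp(v)*sinh(v)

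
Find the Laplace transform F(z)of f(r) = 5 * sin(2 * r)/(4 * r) 5 * atan(2/z)/4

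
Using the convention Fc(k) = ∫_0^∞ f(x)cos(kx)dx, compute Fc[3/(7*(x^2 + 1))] 3*pi*exp(-k)/14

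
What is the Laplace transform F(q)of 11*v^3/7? 66/(7*q^4)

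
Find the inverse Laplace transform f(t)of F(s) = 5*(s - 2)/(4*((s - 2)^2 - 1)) 5*exp(2*t)*cosh(t)/4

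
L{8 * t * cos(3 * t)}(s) 8 * (s^2 - 9)/(s^2 + 9)^2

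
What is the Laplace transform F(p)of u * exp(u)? (p - 1)^(-2)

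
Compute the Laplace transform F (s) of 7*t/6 7/ (6*s^2) 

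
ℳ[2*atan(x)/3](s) -pi*sec(pi*s/2)/(3*s)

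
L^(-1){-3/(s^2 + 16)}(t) -3*sin(4*t)/4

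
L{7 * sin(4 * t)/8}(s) 7/(2 * (s^2 + 16))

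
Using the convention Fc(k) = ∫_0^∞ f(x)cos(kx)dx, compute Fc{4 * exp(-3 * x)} 12/(k^2 + 9)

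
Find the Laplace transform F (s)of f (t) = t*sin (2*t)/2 2*s/ (s^2 + 4)^2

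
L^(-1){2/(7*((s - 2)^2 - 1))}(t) 2*exp(2*t)*sinh(t)/7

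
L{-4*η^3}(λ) -24/λ^4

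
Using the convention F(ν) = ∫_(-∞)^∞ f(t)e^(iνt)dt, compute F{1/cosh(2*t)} pi/(2*cosh(pi*ν/4))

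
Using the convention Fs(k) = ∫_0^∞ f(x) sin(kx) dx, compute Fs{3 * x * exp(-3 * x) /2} 9 * k/(k^2+9) ^2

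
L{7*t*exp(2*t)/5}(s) 7/(5*(s - 2)^2)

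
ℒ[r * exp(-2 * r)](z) (z + 2)^(-2)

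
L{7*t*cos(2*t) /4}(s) 7*(s^2 - 4) /(4*(s^2 + 4) ^2) 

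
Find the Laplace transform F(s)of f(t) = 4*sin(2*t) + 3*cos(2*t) 8/(s^2 + 4) + 3*s/(s^2 + 4)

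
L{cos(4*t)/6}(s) s/(6*(s^2 + 16))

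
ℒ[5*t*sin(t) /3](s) 10*s/(3*(s^2 + 1) ^2) 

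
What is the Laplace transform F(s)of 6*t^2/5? 12/(5*s^3)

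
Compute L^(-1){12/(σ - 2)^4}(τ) 2 * τ^3 * exp(2 * τ)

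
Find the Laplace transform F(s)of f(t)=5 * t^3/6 5/s^4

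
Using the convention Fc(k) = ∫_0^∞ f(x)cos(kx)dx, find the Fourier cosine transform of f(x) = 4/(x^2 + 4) pi * exp(-2 * k)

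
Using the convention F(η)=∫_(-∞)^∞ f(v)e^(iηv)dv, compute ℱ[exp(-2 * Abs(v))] 4/(η^2+4)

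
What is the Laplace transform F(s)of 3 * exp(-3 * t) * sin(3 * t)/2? 9/(2 * ((s + 3)^2 + 9))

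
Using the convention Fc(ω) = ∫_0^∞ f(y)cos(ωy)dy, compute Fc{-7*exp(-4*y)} -28/(ω^2+16)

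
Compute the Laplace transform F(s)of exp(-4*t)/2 1/(2*(s + 4))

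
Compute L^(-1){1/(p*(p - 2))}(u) exp(u)*sinh(u)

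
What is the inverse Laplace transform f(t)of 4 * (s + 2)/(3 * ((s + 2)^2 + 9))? 4 * exp(-2 * t) * cos(3 * t)/3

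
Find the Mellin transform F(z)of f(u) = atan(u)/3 -pi*sec(pi*z/2)/(6*z)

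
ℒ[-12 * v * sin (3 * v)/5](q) -72 * q/ (5 * (q^2 + 9)^2)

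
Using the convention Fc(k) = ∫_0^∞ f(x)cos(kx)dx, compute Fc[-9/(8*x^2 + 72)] -3*pi*exp(-3*k)/16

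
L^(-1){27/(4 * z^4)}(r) 9 * r^3/8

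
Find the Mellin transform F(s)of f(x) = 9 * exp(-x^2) 9 * gamma(s/2)/2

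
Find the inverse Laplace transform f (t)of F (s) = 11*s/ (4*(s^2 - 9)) 11*cosh (3*t)/4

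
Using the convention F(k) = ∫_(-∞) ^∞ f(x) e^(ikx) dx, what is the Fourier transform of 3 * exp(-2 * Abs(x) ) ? 12/(k^2 + 4) 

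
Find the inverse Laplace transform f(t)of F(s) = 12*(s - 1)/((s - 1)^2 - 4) 12*exp(t)*cosh(2*t)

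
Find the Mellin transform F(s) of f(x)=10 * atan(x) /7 -5 * pi * sec(pi * s/2) /(7 * s) 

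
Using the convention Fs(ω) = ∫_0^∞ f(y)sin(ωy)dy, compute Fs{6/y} 3*pi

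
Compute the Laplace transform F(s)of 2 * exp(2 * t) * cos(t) 2 * (s - 2)/((s - 2)^2 + 1)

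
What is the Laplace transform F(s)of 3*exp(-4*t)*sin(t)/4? 3/(4*((s + 4)^2 + 1))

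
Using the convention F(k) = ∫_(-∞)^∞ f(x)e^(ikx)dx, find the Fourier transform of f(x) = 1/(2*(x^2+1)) pi*exp(-Abs(k))/2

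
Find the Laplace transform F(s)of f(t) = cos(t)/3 s/(3*(s^2 + 1))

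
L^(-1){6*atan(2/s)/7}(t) 6*sin(2*t)/(7*t)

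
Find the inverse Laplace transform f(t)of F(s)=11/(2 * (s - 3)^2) 11 * t * exp(3 * t)/2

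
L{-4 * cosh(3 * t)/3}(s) -4 * s/(3 * s^2-27)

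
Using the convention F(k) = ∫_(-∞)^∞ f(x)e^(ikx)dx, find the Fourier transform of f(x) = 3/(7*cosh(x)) 3*pi/(7*cosh(pi*k/2))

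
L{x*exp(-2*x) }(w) (w + 2) ^(-2) 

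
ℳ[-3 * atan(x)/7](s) 3 * pi * sec(pi * s/2)/(14 * s)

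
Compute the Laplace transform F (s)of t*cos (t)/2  (s^2 - 1)/ (2*(s^2 + 1)^2)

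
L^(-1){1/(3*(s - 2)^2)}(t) t*exp(2*t)/3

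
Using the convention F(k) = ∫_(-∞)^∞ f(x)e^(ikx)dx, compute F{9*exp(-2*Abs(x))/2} 18/(k^2 + 4)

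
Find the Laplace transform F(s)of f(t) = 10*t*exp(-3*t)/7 10/(7*(s + 3)^2)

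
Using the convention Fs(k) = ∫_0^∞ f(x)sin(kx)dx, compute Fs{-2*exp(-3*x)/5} -2*k/(5*k^2+45)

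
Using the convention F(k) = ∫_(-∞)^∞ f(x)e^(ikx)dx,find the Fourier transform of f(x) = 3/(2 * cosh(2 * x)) 3 * pi/(4 * cosh(pi * k/4))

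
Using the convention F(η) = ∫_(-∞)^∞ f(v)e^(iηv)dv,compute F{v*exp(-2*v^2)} sqrt(2)*I*sqrt(pi)*η*exp(-η^2/8)/8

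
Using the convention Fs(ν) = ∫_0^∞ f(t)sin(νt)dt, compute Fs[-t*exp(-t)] -2*ν/(ν^2+1)^2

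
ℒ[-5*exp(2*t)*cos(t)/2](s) 5*(2 - s)/(2*((s - 2)^2+1))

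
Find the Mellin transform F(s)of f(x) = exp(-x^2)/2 gamma(s/2)/4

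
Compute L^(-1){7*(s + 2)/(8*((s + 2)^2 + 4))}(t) 7*exp(-2*t)*cos(2*t)/8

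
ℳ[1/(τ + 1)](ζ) pi * csc(pi * ζ)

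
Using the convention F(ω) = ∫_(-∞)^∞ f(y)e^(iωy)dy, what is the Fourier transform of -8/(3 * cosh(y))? -8 * pi/(3 * cosh(pi * ω/2))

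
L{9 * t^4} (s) 216/s^5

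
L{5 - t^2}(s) 5/s - 2/s^3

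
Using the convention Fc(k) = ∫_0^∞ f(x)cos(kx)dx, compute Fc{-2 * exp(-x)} -2/(k^2 + 1)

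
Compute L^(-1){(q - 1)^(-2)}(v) v*exp(v)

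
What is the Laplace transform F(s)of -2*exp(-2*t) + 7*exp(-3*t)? 7/(s + 3)-2/(s + 2)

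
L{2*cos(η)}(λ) 2*λ/(λ^2 + 1)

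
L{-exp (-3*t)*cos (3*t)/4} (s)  (-s - 3)/ (4*( (s + 3)^2 + 9))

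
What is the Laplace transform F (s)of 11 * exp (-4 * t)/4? 11/ (4 * (s + 4))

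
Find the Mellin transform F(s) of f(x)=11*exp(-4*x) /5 11*gamma(s) /(5*4^s) 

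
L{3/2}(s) 3/(2*s)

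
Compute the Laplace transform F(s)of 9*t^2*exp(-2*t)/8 9/(4*(s + 2)^3)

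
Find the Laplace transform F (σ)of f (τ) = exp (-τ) 1/ (σ + 1)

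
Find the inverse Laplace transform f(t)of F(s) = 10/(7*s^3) 5*t^2/7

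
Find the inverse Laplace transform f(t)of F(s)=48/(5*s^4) 8*t^3/5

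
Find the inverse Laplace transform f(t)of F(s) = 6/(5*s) 6/5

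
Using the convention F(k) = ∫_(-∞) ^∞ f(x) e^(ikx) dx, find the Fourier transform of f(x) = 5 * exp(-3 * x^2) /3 5 * sqrt(3) * sqrt(pi) * exp(-k^2/12) /9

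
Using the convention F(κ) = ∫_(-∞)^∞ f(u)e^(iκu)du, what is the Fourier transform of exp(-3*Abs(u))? 6/(κ^2+9)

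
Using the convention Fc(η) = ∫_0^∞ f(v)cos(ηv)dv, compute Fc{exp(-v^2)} sqrt(pi)*exp(-η^2/4)/2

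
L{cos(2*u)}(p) p/(p^2 + 4)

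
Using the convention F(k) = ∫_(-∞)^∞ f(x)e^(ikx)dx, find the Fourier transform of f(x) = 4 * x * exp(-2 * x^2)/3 sqrt(2) * I * sqrt(pi) * k * exp(-k^2/8)/6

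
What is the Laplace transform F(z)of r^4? 24/z^5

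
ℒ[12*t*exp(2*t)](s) 12/(s - 2)^2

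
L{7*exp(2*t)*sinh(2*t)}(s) 14/(s*(s - 4))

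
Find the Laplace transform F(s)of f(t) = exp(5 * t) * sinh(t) 1/((s - 5)^2-1)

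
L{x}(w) w^(-2)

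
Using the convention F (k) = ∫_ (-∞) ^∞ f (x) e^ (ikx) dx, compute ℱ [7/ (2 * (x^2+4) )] 7 * pi * exp (-2 * Abs (k) ) /4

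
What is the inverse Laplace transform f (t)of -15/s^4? -5*t^3/2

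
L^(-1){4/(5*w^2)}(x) 4*x/5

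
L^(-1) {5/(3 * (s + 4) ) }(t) 5 * exp(-4 * t) /3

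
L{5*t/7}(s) 5/(7*s^2)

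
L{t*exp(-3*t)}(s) (s+3)^(-2)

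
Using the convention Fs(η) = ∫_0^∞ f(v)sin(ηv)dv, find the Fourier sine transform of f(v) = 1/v pi/2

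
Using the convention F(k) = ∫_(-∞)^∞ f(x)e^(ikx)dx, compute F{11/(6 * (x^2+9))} 11 * pi * exp(-3 * Abs(k))/18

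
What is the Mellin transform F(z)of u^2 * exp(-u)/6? gamma(z+2)/6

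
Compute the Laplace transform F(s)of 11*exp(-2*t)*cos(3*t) 11*(s + 2)/((s + 2)^2 + 9)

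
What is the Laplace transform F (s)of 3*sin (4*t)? 12/ (s^2 + 16)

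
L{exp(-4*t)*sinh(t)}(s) 1/((s + 4)^2-1)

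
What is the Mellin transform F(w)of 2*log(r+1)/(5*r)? -2*pi*csc(pi*w)/(5*w - 5)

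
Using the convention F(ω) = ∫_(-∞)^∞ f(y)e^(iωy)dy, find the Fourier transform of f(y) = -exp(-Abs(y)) -2/(ω^2 + 1)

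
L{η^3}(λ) 6/λ^4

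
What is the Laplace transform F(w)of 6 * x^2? 12/w^3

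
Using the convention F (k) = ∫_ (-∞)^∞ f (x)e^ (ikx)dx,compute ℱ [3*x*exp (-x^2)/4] 3*I*sqrt (pi)*k*exp (-k^2/4)/8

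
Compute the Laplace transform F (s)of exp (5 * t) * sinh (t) 1/ ( (s - 5)^2 - 1)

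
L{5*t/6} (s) 5/ (6*s^2)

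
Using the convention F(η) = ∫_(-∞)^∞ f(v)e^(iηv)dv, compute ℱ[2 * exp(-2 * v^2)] sqrt(2) * sqrt(pi) * exp(-η^2/8)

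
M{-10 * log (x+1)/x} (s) 10 * pi * csc (pi * s)/ (s - 1)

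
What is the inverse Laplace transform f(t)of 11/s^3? 11 * t^2/2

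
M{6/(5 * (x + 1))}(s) 6 * pi * csc(pi * s)/5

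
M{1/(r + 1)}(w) pi * csc(pi * w)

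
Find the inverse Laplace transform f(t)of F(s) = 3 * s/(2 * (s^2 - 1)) 3 * cosh(t)/2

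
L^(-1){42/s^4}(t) 7*t^3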